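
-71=-71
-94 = -94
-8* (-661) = 5288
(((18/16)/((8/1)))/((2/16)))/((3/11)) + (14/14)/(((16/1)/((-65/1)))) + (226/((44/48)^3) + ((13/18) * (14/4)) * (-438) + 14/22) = -51944671/63888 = -813.06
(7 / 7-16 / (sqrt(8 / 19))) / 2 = 1 / 2-2 * sqrt(38) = -11.83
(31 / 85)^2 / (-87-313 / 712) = -684232 / 449806825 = -0.00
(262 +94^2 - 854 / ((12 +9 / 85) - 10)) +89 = 1571883 / 179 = 8781.47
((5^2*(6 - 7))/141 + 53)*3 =158.47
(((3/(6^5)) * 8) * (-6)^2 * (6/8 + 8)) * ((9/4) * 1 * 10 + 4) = 1855/72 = 25.76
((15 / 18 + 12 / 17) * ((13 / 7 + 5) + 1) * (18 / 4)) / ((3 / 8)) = 17270 / 119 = 145.13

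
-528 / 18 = -88 / 3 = -29.33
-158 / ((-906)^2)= -79 / 410418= -0.00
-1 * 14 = -14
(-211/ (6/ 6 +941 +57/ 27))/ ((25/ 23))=-43677/ 212425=-0.21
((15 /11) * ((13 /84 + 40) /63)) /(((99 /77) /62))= 522815 /12474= 41.91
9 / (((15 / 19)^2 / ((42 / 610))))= 7581 / 7625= 0.99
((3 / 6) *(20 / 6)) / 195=0.01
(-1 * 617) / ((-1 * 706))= 617 / 706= 0.87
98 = 98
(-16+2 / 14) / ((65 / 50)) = -1110 / 91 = -12.20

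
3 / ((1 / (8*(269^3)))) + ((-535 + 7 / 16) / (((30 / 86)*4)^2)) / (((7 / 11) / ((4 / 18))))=282539892170311 / 604800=467162520.12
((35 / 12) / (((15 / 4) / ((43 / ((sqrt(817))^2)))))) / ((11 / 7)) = 0.03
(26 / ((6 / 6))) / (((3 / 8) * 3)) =208 / 9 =23.11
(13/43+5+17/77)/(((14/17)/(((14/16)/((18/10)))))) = 1554395/476784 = 3.26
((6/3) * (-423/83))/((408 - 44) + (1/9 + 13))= -3807/140851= -0.03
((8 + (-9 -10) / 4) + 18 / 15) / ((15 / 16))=356 / 75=4.75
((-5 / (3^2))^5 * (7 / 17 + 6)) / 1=-340625 / 1003833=-0.34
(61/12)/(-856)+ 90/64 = 899/642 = 1.40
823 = 823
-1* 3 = -3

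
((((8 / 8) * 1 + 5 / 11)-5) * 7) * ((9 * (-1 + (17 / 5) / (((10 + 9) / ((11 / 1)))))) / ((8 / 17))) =-960687 / 2090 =-459.66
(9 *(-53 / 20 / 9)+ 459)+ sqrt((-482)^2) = 18767 / 20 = 938.35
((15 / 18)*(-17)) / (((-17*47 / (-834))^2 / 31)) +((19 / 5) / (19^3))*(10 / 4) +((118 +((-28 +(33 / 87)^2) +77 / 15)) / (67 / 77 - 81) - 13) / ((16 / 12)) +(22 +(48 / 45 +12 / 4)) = -488607241760253629 / 1055174429070150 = -463.06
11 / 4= 2.75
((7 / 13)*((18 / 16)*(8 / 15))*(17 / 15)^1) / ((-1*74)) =-119 / 24050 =-0.00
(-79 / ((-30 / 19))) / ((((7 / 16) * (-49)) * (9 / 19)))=-228152 / 46305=-4.93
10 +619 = 629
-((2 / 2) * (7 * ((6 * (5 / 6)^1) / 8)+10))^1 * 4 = -115 / 2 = -57.50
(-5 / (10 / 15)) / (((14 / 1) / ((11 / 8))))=-165 / 224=-0.74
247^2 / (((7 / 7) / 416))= 25379744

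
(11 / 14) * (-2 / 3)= -11 / 21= -0.52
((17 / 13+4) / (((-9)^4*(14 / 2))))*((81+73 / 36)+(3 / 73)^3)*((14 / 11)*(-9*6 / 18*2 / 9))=-26743774055 / 3284862271119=-0.01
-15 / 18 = -5 / 6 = -0.83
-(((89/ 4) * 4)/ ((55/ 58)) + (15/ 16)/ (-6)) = -164909/ 1760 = -93.70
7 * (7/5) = 49/5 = 9.80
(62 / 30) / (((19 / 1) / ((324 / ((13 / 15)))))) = 10044 / 247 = 40.66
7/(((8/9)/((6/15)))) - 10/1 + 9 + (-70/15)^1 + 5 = 149/60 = 2.48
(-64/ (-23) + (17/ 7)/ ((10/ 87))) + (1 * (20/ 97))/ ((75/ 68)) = 11290211/ 468510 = 24.10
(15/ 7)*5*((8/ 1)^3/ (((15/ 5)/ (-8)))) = -102400/ 7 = -14628.57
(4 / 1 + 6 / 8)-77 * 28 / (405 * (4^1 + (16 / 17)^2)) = 2093251 / 571860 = 3.66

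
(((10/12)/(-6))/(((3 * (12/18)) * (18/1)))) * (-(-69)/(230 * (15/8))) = -0.00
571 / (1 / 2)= 1142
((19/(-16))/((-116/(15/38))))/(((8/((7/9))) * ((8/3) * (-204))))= -35/48463872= -0.00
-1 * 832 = -832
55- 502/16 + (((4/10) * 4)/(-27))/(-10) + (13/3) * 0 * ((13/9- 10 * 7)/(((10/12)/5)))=127607/5400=23.63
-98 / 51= -1.92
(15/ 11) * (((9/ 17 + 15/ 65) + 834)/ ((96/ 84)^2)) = 871.52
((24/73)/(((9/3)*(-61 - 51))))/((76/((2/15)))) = -1/582540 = -0.00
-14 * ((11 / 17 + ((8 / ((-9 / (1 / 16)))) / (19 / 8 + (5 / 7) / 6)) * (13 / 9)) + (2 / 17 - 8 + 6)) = 3412654 / 192321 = 17.74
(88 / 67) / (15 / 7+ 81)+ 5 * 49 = 4777073 / 19497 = 245.02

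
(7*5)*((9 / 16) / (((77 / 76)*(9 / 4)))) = 95 / 11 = 8.64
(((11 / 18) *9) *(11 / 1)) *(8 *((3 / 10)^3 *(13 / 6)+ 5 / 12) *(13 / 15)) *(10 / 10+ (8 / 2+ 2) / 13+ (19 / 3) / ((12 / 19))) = 1854909067 / 810000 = 2290.01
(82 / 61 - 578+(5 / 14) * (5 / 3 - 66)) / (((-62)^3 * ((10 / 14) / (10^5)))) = 1920321250 / 5451753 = 352.24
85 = 85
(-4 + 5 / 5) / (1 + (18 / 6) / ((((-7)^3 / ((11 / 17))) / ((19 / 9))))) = -52479 / 17284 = -3.04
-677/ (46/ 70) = -23695/ 23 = -1030.22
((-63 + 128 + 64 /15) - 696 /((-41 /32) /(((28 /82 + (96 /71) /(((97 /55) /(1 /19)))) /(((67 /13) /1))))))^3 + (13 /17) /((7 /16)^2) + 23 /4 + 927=47307545381510804581170727085549262671047783 /35996259178186793703740262462665890500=1314235.05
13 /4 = 3.25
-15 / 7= -2.14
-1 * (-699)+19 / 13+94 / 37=703.00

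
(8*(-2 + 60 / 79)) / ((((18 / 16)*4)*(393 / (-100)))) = 156800 / 279423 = 0.56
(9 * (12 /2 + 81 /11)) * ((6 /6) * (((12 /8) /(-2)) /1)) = -3969 /44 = -90.20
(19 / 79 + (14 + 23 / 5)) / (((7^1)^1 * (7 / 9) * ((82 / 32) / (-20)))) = -4286592 / 158711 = -27.01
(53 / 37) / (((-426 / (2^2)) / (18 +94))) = -11872 / 7881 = -1.51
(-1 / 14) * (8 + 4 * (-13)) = 22 / 7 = 3.14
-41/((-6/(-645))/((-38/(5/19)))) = 636443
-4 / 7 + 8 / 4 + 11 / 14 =2.21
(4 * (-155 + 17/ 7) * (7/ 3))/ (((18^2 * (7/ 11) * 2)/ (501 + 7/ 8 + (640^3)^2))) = -19933738585050219655/ 84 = -237306411726788329.23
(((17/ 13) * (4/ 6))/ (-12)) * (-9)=17/ 26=0.65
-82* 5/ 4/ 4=-205/ 8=-25.62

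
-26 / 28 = -13 / 14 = -0.93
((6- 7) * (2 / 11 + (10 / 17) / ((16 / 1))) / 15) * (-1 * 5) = 109 / 1496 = 0.07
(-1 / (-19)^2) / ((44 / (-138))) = 0.01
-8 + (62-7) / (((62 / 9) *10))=-7.20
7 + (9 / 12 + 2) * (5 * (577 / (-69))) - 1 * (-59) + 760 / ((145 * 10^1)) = -1939279 / 40020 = -48.46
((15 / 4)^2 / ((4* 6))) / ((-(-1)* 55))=15 / 1408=0.01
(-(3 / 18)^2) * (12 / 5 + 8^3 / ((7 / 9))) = -1927 / 105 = -18.35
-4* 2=-8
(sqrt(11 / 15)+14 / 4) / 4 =sqrt(165) / 60+7 / 8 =1.09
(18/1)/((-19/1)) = -18/19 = -0.95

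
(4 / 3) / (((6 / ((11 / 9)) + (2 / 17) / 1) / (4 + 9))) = 2431 / 705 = 3.45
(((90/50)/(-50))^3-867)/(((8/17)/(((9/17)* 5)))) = -121921881561/25000000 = -4876.88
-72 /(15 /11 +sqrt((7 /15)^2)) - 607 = -97597 /151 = -646.34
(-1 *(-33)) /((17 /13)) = 429 /17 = 25.24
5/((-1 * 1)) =-5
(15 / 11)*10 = 150 / 11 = 13.64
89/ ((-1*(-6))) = 89/ 6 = 14.83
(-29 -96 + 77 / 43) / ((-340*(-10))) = -2649 / 73100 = -0.04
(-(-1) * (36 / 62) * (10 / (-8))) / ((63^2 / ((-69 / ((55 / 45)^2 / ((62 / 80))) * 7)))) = 621 / 13552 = 0.05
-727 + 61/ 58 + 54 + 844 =9979/ 58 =172.05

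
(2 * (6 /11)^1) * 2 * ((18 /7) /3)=144 /77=1.87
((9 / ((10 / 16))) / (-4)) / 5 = -18 / 25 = -0.72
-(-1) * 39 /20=39 /20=1.95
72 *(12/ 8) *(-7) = -756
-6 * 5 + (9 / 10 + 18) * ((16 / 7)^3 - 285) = -2543493 / 490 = -5190.80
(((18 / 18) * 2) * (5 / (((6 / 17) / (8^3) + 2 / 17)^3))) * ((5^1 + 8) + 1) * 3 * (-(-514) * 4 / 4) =3558844932292608 / 27318175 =130273890.27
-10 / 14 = -0.71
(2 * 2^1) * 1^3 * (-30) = -120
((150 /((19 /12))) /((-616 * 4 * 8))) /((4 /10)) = -1125 /93632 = -0.01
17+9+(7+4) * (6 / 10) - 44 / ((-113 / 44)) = 28099 / 565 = 49.73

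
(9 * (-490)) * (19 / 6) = -13965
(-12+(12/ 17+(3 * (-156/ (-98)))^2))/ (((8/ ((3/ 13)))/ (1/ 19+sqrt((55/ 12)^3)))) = 352395/ 20163598+2153525 * sqrt(165)/ 8489936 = 3.28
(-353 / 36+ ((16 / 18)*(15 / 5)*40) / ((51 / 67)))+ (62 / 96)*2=161099 / 1224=131.62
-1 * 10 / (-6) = 5 / 3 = 1.67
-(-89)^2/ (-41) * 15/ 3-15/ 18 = 237425/ 246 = 965.14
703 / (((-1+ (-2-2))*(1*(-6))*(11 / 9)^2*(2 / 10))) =18981 / 242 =78.43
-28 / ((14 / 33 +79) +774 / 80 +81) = -36960 / 224531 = -0.16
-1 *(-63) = 63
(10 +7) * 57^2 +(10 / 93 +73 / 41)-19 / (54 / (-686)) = 1903778759 / 34317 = 55476.26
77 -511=-434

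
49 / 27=1.81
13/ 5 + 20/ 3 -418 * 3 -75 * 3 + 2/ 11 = -242476/ 165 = -1469.55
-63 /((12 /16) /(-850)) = 71400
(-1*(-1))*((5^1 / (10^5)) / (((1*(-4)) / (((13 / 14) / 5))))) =-13 / 5600000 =-0.00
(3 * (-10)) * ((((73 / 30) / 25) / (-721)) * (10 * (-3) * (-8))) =3504 / 3605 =0.97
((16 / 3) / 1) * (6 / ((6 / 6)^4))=32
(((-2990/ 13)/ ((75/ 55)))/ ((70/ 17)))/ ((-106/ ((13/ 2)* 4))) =10.05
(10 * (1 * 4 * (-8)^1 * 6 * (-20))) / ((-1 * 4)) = -9600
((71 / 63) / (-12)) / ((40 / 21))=-71 / 1440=-0.05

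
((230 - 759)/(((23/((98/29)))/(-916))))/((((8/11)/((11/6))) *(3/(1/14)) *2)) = 4461149/2088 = 2136.57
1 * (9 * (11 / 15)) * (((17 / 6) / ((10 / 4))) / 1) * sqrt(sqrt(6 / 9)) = 187 * 2^(1 / 4) * 3^(3 / 4) / 75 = 6.76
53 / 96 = 0.55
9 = 9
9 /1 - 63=-54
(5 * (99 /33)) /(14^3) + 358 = 982367 /2744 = 358.01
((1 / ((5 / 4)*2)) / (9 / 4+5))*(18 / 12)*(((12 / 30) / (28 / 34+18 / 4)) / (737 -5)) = 68 / 8004725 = 0.00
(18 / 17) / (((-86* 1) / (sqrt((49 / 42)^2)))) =-0.01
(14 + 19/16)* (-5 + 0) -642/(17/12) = -143919/272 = -529.11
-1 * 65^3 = -274625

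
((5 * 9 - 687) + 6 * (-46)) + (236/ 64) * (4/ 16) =-917.08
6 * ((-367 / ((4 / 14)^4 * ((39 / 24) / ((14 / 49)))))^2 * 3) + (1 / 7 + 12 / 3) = 1996599301187 / 1183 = 1687742435.49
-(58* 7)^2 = -164836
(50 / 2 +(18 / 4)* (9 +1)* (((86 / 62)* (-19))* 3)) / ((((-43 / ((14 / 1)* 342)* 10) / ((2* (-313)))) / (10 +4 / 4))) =-361089279936 / 1333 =-270884681.12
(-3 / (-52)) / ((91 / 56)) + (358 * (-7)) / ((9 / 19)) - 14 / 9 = -894342 / 169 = -5291.96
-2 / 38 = -1 / 19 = -0.05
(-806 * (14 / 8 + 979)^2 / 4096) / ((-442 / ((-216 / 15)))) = -4293790191 / 696320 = -6166.40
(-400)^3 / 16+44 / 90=-179999978 / 45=-3999999.51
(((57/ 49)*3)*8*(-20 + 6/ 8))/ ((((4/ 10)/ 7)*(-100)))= 1881/ 20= 94.05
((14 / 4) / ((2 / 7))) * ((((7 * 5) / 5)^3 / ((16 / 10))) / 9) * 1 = 84035 / 288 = 291.79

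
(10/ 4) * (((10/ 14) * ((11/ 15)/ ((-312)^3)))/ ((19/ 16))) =-55/ 1514769984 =-0.00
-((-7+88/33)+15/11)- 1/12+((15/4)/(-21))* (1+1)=779/308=2.53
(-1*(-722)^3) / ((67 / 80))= 30109363840 / 67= 449393490.15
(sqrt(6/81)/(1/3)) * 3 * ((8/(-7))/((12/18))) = -12 * sqrt(6)/7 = -4.20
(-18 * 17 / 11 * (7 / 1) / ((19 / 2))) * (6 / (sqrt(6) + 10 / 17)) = 2184840 / 170753-3714228 * sqrt(6) / 170753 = -40.49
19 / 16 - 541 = -8637 / 16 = -539.81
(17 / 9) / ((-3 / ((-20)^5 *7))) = 380800000 / 27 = 14103703.70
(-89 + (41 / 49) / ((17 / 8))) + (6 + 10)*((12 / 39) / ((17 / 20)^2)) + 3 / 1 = -14505110 / 184093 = -78.79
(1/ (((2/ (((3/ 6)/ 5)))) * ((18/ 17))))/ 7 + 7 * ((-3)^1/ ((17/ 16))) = -846431/ 42840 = -19.76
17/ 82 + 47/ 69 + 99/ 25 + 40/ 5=1817417/ 141450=12.85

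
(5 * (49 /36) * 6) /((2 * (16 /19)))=24.24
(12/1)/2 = 6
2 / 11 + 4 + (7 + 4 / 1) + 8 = 255 / 11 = 23.18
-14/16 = -7/8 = -0.88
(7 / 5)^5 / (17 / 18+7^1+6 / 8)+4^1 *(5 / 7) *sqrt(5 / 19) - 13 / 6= -9085313 / 5868750+20 *sqrt(95) / 133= -0.08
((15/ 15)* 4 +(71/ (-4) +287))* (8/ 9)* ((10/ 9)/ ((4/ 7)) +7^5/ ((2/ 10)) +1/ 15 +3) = 8267015893/ 405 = 20412384.92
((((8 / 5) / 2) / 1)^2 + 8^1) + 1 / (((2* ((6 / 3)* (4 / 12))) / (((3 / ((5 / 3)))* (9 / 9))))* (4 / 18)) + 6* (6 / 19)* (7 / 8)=62217 / 3800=16.37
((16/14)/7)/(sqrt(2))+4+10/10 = 4 * sqrt(2)/49+5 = 5.12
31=31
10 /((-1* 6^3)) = -5 /108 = -0.05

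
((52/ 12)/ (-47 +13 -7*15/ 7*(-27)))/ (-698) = -13/ 776874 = -0.00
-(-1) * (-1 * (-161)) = 161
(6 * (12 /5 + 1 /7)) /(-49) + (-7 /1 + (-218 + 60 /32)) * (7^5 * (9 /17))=-27238688997 /13720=-1985327.19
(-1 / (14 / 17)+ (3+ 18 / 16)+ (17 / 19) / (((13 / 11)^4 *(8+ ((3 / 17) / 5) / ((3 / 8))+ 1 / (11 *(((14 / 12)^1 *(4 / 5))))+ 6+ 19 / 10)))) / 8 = 9407051153463 / 25604231843008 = 0.37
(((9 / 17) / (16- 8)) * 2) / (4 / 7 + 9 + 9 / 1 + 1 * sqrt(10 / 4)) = 273 / 38029- 147 * sqrt(10) / 760580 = 0.01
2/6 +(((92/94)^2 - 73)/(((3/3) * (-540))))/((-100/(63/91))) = 0.33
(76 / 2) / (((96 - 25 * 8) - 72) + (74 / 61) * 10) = -1159 / 4998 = -0.23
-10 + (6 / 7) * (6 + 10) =26 / 7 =3.71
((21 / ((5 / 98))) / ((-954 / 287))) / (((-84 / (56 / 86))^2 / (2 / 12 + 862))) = -509235293 / 79377570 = -6.42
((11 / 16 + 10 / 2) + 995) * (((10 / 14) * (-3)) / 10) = -48033 / 224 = -214.43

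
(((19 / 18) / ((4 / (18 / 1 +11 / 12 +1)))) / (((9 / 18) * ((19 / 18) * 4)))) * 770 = 92015 / 48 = 1916.98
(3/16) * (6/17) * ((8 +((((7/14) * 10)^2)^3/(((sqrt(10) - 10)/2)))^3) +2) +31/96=-158691406206611/44064 - 4730224609375 * sqrt(10)/5508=-6317122255.92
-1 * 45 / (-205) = 9 / 41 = 0.22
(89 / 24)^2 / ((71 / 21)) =55447 / 13632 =4.07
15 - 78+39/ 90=-62.57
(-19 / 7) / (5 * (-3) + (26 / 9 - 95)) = 171 / 6748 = 0.03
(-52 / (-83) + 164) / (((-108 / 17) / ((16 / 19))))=-929152 / 42579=-21.82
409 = 409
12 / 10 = 6 / 5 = 1.20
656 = 656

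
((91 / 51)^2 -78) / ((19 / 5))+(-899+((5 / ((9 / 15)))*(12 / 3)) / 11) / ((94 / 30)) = -7808891110 / 25549623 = -305.64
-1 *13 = -13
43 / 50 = 0.86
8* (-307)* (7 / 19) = -17192 / 19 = -904.84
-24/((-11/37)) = 888/11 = 80.73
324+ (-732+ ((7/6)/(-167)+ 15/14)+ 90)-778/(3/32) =-10071639/1169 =-8615.60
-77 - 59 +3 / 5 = -677 / 5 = -135.40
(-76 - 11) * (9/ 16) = -783/ 16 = -48.94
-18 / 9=-2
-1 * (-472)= 472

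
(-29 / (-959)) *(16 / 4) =116 / 959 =0.12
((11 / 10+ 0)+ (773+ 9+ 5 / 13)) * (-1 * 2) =-101853 / 65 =-1566.97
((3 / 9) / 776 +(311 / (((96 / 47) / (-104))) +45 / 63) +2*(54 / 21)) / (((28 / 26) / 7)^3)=-566722879411 / 130368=-4347101.12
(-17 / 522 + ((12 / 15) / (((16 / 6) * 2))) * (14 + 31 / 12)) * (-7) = -358813 / 20880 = -17.18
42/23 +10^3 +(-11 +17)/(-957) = 7350352/7337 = 1001.82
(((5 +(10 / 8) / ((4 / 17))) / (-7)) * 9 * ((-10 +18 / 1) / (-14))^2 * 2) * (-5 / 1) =14850 / 343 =43.29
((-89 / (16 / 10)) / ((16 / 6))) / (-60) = 89 / 256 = 0.35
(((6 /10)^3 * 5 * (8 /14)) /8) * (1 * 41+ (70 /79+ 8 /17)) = 307179 /94010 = 3.27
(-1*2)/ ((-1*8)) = 1/ 4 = 0.25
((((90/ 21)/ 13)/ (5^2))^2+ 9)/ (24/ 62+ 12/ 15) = 57761091/ 7618520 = 7.58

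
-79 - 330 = -409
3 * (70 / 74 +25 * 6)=16755 / 37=452.84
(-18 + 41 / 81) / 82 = -1417 / 6642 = -0.21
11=11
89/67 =1.33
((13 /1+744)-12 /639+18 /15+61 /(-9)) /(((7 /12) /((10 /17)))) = 757.72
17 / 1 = 17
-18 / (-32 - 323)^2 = -18 / 126025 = -0.00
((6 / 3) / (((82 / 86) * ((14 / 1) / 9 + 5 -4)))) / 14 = 387 / 6601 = 0.06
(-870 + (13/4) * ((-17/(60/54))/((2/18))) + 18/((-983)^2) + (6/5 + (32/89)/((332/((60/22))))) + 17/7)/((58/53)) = -1530953043549877639/1275128183233520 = -1200.63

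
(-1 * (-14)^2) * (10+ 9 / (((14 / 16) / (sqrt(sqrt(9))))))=-2016 * sqrt(3) - 1960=-5451.81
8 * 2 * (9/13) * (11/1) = 1584/13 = 121.85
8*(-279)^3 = -173741112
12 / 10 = 6 / 5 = 1.20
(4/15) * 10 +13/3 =7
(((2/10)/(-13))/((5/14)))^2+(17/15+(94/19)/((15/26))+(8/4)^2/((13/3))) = 64021547/6020625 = 10.63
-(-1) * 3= 3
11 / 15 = 0.73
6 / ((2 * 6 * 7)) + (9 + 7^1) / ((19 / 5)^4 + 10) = 276571 / 1911994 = 0.14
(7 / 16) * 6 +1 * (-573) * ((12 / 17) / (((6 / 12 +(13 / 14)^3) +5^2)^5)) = 698902085738478389529692301 / 266251673610772889015051464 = 2.62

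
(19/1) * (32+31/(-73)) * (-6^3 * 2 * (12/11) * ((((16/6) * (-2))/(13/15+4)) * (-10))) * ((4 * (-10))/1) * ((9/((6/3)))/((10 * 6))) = 9295277.50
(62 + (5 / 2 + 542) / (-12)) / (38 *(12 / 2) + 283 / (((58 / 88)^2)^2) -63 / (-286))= 13451777339 / 1398113328796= 0.01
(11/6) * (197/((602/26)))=28171/1806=15.60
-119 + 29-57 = -147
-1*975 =-975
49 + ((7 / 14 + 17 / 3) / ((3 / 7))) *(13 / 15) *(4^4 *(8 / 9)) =3507343 / 1215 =2886.70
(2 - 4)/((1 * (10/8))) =-8/5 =-1.60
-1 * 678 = -678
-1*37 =-37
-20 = -20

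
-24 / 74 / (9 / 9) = -12 / 37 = -0.32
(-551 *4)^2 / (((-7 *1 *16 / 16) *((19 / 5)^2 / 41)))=-13792400 / 7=-1970342.86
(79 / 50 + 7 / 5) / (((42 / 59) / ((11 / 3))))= 96701 / 6300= 15.35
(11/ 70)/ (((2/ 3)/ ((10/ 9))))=11/ 42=0.26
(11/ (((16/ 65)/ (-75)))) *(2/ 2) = -53625/ 16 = -3351.56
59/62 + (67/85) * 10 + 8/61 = 576403/64294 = 8.97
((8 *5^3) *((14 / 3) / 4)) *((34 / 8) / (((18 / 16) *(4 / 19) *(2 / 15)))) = 1413125 / 9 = 157013.89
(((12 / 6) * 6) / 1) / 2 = 6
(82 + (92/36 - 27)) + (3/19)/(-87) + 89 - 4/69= 146.50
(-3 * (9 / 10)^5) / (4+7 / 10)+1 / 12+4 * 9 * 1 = 50346059 / 1410000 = 35.71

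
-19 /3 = -6.33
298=298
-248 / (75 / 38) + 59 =-4999 / 75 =-66.65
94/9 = 10.44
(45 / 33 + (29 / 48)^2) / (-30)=-43811 / 760320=-0.06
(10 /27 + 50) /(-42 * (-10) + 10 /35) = 4760 /39717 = 0.12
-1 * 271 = -271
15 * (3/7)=45/7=6.43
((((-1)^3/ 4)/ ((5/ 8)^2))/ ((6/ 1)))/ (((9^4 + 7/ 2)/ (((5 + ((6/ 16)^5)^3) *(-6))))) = 175921874793067/ 360887204026777600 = 0.00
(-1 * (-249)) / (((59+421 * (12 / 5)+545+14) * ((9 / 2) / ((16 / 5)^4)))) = 5439488 / 1526625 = 3.56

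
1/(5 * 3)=0.07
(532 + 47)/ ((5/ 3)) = 1737/ 5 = 347.40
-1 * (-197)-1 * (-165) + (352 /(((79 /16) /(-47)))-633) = -286113 /79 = -3621.68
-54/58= -27/29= -0.93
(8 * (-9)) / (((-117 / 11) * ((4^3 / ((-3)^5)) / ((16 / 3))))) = -1782 / 13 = -137.08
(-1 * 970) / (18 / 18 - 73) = 485 / 36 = 13.47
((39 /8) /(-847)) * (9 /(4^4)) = -351 /1734656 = -0.00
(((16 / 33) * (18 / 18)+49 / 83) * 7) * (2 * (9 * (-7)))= -865830 / 913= -948.34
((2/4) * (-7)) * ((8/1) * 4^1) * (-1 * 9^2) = 9072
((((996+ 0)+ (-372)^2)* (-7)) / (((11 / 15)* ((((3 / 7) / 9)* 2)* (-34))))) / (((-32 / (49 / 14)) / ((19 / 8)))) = -10218818925 / 95744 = -106730.65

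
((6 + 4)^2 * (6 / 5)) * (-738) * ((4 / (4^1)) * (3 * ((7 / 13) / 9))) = -206640 / 13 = -15895.38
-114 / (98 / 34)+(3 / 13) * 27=-21225 / 637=-33.32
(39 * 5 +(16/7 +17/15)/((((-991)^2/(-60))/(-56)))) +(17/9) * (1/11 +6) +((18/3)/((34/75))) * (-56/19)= 5260404972748/31404004137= 167.51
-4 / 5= -0.80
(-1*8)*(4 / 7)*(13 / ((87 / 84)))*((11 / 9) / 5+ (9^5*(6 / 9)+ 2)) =-2947894144 / 1305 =-2258922.72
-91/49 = -13/7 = -1.86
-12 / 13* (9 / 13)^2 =-0.44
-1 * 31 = -31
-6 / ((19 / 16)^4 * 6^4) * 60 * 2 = -327680 / 1172889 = -0.28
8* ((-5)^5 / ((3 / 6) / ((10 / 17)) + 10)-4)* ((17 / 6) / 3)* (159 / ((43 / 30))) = -2283782720 / 9331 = -244752.19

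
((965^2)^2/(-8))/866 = -867180000625/6928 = -125170323.42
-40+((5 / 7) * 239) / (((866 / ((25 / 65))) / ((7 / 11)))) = -4947545 / 123838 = -39.95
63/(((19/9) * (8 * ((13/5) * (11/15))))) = 42525/21736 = 1.96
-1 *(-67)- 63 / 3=46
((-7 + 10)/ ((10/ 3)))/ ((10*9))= 1/ 100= 0.01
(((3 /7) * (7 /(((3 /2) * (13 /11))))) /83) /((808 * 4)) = 11 /1743664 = 0.00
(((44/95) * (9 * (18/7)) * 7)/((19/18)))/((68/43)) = 44.95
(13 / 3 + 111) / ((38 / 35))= 6055 / 57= 106.23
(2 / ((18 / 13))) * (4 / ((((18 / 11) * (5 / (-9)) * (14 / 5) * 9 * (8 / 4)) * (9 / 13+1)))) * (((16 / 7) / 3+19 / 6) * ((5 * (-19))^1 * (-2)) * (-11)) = 9713275 / 15876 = 611.82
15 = 15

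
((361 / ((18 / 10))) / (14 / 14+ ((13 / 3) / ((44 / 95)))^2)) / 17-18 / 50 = -148663297 / 655625825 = -0.23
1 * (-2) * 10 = -20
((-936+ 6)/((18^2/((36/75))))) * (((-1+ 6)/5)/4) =-0.34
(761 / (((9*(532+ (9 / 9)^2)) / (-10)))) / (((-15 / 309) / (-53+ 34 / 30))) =-121963948 / 71955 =-1695.00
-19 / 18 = -1.06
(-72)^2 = 5184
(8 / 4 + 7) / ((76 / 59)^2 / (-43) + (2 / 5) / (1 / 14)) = 6735735 / 4162244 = 1.62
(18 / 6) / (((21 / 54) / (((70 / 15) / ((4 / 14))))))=126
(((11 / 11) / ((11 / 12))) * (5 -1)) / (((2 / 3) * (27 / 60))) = 160 / 11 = 14.55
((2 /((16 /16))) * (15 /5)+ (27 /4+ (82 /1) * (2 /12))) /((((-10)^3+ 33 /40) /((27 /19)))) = -28530 /759373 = -0.04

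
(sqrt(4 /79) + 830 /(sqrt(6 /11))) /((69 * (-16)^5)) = -415 * sqrt(66) /217055232- sqrt(79) /2857893888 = -0.00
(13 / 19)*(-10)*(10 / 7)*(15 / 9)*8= -52000 / 399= -130.33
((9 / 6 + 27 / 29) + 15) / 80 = 1011 / 4640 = 0.22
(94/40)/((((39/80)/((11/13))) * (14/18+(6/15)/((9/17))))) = 10340/3887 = 2.66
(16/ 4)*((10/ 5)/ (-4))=-2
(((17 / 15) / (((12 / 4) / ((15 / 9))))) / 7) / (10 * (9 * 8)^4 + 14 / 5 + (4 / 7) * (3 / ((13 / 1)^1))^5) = 31559905 / 94292806101958098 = 0.00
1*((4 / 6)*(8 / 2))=2.67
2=2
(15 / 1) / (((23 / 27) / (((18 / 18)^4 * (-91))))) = -36855 / 23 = -1602.39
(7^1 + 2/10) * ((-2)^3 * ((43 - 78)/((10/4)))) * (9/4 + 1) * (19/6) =41496/5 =8299.20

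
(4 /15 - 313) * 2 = -9382 /15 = -625.47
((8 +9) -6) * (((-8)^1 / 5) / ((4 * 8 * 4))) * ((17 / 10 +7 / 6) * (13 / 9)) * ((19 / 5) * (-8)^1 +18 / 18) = 301301 / 18000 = 16.74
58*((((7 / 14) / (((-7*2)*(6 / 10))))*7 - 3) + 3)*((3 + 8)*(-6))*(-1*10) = -15950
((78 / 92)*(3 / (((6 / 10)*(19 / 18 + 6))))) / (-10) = -351 / 5842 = -0.06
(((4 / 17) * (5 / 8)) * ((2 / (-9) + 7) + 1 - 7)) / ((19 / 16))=280 / 2907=0.10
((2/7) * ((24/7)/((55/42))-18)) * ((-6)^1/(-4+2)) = -5076/385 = -13.18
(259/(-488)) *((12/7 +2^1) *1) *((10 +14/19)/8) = -24531/9272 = -2.65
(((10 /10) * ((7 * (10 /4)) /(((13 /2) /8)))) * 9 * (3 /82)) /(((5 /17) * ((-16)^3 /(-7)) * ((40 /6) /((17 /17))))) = 67473 /10915840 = 0.01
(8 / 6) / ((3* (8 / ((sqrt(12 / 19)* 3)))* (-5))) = -sqrt(57) / 285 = -0.03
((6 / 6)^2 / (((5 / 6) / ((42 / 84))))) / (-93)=-1 / 155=-0.01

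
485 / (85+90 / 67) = 6499 / 1157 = 5.62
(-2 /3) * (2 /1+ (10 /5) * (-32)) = 124 /3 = 41.33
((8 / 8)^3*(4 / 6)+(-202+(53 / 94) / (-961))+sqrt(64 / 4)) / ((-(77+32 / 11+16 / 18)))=1764770271 / 722581666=2.44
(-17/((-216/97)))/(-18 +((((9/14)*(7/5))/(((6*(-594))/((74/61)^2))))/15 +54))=1687380475/7956980924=0.21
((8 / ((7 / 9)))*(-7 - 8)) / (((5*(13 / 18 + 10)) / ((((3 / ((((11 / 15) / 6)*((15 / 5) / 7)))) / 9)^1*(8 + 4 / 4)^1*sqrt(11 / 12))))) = -157.81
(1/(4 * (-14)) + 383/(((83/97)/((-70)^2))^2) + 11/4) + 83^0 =4845319611759801/385784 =12559669690.19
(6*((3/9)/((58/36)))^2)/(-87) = -72/24389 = -0.00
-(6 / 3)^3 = -8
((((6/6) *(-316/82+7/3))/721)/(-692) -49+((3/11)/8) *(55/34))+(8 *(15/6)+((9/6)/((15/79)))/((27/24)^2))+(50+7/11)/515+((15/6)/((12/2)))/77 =-20006711758069/885286409040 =-22.60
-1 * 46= -46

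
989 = 989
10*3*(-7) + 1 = -209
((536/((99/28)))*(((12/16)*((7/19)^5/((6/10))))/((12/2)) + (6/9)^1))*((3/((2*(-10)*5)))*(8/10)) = -8275581916/3404636125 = -2.43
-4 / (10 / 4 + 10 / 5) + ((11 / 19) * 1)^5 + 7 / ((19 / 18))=5.81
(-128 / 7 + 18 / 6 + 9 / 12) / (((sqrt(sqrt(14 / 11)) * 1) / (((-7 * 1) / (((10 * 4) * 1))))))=407 * 11^(1 / 4) * 14^(3 / 4) / 2240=2.39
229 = 229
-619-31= -650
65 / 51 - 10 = -445 / 51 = -8.73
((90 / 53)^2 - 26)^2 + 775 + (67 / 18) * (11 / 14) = 2609365161509 / 1988401212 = 1312.29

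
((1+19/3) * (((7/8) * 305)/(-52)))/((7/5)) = -16775/624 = -26.88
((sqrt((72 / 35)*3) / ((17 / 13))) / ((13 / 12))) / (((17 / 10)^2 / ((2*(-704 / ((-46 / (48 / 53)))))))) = 48660480*sqrt(210) / 41922629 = 16.82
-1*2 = -2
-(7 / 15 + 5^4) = -9382 / 15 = -625.47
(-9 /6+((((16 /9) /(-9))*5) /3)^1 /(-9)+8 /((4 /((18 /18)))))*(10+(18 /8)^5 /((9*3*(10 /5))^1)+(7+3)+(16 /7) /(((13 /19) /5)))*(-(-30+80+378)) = -1767781661473 /203793408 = -8674.38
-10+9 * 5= 35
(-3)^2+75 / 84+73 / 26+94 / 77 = 7963 / 572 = 13.92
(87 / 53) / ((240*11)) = 29 / 46640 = 0.00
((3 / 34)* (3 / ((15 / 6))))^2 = 0.01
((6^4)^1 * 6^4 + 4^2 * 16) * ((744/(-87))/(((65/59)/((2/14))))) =-24579887104/13195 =-1862818.27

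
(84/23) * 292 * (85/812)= 74460/667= 111.63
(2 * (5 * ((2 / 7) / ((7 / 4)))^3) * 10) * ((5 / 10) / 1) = 25600 / 117649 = 0.22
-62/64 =-31/32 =-0.97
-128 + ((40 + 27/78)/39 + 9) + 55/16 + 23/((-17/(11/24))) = -5293127/45968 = -115.15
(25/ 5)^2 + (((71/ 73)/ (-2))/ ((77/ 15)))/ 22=6182035/ 247324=25.00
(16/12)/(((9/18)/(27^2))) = 1944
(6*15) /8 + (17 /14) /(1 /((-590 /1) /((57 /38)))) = -39175 /84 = -466.37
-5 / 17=-0.29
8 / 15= 0.53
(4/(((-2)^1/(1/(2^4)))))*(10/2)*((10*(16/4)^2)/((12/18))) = -150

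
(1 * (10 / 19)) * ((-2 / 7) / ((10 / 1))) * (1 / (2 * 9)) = -1 / 1197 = -0.00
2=2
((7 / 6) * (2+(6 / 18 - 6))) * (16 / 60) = -154 / 135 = -1.14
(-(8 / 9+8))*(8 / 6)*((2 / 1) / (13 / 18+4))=-256 / 51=-5.02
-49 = -49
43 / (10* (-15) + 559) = 43 / 409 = 0.11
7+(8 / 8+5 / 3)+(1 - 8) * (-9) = 218 / 3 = 72.67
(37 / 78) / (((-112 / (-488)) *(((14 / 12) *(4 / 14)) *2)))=2257 / 728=3.10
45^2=2025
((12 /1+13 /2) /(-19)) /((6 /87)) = -14.12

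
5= 5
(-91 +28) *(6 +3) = -567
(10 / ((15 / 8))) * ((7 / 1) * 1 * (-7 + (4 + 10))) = 784 / 3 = 261.33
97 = 97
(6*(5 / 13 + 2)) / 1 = 186 / 13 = 14.31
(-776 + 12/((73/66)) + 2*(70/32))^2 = 197396269849/341056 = 578779.64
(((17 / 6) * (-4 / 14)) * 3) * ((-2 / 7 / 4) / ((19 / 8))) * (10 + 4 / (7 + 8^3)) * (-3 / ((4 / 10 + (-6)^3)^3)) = 112625 / 514714022053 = 0.00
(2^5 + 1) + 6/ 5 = 171/ 5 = 34.20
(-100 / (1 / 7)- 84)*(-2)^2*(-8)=25088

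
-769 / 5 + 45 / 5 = -724 / 5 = -144.80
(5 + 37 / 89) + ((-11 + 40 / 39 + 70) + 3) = 237560 / 3471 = 68.44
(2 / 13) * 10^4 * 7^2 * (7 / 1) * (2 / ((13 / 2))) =162366.86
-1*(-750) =750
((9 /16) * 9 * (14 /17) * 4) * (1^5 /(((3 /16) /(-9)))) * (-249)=3388392 /17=199317.18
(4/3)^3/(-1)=-64/27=-2.37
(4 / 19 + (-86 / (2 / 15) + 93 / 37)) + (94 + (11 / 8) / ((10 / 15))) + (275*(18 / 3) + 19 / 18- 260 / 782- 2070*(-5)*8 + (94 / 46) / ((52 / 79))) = 43175691222113 / 514562256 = 83907.61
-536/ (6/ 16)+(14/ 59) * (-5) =-253202/ 177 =-1430.52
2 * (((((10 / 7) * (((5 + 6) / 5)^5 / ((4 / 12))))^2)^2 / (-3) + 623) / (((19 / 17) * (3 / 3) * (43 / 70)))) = -19762688330514493181851076 / 8551971435546875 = -2310892696.43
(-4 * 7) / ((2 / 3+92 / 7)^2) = -3087 / 21025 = -0.15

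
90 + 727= 817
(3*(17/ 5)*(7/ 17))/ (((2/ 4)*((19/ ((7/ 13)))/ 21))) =6174/ 1235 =5.00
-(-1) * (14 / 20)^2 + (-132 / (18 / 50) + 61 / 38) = -364.57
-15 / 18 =-5 / 6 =-0.83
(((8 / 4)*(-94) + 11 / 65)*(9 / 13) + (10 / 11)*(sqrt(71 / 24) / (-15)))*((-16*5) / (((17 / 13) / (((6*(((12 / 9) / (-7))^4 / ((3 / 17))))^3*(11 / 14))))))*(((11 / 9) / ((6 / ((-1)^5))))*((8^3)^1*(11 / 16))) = -80681849387172757504 / 2008140910608552993 - 19524792478597120*sqrt(426) / 12512262596868676341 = -40.21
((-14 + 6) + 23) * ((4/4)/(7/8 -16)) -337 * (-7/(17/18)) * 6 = 30825372/2057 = 14985.60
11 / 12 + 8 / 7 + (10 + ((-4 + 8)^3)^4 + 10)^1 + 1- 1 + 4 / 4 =1409288081 / 84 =16777239.06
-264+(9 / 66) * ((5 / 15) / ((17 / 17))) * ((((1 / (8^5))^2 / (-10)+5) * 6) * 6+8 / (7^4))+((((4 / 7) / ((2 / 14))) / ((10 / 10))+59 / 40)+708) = 64892543971601303 / 141792976568320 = 457.66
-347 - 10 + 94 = -263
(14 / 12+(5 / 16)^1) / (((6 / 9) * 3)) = 71 / 96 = 0.74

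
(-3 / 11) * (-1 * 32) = 96 / 11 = 8.73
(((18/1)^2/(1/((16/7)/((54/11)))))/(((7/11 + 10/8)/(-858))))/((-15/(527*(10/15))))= 4668764672/2905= 1607147.91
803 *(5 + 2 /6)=12848 /3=4282.67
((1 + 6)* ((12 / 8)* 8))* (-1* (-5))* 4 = 1680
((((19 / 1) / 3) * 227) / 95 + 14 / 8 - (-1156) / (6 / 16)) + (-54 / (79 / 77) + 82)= 4943689 / 1580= 3128.92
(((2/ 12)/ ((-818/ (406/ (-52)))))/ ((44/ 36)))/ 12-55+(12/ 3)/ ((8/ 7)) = -96386373/ 1871584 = -51.50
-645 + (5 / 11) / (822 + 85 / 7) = -41427670 / 64229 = -645.00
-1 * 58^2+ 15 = -3349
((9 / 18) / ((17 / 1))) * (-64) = -32 / 17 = -1.88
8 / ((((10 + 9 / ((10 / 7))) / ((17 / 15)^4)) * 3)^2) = 223224238112 / 24513638765625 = 0.01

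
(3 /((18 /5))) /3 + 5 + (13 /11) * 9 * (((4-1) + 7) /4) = 3155 /99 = 31.87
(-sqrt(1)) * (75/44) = -75/44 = -1.70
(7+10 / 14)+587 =4163 / 7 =594.71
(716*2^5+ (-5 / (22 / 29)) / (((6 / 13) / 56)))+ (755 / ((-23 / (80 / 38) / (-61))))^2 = 112131478945114 / 6301977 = 17793063.82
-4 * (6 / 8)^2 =-9 / 4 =-2.25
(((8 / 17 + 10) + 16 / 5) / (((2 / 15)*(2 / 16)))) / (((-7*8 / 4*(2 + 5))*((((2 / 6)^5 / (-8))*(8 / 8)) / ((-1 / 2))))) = -968112 / 119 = -8135.39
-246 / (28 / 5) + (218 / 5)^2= 649961 / 350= 1857.03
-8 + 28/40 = -73/10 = -7.30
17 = 17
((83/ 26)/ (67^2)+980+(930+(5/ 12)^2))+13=16161218485/ 8403408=1923.17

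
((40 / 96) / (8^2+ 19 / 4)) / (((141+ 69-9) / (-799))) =-799 / 33165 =-0.02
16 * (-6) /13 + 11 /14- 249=-46519 /182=-255.60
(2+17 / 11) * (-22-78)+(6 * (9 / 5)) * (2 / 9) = -19368 / 55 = -352.15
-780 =-780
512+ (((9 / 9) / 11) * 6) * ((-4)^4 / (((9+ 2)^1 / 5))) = 69632 / 121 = 575.47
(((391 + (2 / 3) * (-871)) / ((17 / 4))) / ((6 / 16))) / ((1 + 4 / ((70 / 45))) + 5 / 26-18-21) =3313856 / 981189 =3.38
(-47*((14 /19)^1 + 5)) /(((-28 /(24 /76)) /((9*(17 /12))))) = 783819 /20216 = 38.77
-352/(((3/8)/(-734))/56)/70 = 8267776/15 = 551185.07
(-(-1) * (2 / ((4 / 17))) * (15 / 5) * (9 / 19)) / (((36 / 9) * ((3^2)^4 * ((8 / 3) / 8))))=17 / 12312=0.00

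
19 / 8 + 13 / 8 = 4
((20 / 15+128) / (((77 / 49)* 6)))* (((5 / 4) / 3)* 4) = 22.86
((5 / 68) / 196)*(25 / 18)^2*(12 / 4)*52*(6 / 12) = 40625 / 719712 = 0.06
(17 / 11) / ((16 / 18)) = 153 / 88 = 1.74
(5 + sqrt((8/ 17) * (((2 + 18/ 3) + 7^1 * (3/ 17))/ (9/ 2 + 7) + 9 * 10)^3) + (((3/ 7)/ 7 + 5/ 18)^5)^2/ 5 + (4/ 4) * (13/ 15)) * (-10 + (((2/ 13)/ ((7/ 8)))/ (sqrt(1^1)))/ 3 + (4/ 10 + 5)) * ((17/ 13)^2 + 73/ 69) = -8118905481472 * sqrt(102074)/ 347635341495 - 167215225612344392495102653342712055121/ 2267379952328156795811145713542791680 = -7535.33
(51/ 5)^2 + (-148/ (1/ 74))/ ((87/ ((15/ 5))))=-198371/ 725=-273.62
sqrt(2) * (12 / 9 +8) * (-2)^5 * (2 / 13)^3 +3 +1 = 4 - 7168 * sqrt(2) / 6591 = 2.46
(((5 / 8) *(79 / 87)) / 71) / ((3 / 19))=0.05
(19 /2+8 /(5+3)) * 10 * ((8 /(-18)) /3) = -140 /9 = -15.56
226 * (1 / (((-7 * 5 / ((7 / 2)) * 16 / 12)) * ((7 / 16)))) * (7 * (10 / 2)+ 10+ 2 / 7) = -429852 / 245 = -1754.50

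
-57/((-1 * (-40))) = -57/40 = -1.42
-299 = -299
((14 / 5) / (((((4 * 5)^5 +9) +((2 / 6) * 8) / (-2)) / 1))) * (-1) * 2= -84 / 48000115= -0.00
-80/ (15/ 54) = -288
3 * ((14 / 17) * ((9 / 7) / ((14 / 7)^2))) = 27 / 34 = 0.79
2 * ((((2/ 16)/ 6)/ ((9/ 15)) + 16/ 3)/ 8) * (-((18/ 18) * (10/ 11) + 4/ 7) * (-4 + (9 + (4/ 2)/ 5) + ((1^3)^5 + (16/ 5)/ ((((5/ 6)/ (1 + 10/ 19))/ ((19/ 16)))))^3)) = -58490786569/ 57750000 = -1012.83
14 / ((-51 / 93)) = -434 / 17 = -25.53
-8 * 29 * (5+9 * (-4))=7192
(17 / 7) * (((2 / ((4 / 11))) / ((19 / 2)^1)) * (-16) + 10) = 34 / 19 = 1.79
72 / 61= 1.18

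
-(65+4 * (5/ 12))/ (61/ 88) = -17600/ 183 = -96.17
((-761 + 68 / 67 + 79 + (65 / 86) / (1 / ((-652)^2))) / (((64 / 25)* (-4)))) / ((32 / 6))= -34638826575 / 5900288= -5870.70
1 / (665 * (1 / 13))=13 / 665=0.02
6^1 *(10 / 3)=20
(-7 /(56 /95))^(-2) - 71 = -640711 /9025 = -70.99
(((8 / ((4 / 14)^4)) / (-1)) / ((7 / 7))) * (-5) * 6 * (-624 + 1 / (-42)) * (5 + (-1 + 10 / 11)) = -1213607745 / 11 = -110327976.82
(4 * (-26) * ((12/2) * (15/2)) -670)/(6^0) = -5350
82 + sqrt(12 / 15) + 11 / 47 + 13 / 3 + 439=2 * sqrt(5) / 5 + 74105 / 141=526.46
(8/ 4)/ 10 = 1/ 5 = 0.20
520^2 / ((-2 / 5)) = -676000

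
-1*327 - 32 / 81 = -26519 / 81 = -327.40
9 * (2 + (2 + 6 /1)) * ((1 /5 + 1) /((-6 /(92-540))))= 8064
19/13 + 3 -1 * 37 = -32.54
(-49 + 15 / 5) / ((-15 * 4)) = 23 / 30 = 0.77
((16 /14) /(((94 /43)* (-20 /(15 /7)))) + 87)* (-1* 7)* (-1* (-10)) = -2002320 /329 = -6086.08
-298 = -298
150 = 150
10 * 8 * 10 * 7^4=1920800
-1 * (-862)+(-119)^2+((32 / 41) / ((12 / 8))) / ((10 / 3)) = 3079747 / 205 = 15023.16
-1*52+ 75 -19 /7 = 142 /7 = 20.29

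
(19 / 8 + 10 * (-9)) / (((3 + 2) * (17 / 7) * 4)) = -4907 / 2720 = -1.80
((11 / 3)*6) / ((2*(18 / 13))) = 143 / 18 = 7.94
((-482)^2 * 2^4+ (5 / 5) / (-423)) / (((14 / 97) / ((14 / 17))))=152519776607 / 7191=21209814.57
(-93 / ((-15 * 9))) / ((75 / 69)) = 713 / 1125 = 0.63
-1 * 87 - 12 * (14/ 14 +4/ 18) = -305/ 3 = -101.67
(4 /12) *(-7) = -7 /3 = -2.33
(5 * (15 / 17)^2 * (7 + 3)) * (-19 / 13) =-56.89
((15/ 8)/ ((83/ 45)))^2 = 455625/ 440896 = 1.03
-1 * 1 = -1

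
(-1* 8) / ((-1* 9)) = 8 / 9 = 0.89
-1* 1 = -1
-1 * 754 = -754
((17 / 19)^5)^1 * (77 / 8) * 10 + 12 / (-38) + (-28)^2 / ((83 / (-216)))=-1632138105221 / 822064868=-1985.41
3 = 3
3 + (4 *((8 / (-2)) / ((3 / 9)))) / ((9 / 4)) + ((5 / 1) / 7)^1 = -370 / 21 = -17.62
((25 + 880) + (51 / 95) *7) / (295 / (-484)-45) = -19.92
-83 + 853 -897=-127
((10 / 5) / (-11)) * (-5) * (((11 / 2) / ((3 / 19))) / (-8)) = -95 / 24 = -3.96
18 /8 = 9 /4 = 2.25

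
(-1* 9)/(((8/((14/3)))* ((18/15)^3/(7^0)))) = -875/288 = -3.04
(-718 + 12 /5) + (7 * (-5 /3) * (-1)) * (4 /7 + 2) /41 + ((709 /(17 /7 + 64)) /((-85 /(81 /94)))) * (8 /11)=-199663583824 /279270475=-714.95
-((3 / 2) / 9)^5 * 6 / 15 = -1 / 19440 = -0.00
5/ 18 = 0.28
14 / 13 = 1.08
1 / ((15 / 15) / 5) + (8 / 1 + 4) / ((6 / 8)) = 21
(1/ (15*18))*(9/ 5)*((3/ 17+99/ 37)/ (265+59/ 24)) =7176/ 100938775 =0.00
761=761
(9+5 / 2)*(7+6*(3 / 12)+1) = 437 / 4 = 109.25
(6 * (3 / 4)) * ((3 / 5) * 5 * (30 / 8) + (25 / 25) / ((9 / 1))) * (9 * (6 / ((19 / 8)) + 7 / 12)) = 869943 / 608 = 1430.83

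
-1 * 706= -706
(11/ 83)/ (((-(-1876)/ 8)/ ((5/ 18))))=55/ 350343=0.00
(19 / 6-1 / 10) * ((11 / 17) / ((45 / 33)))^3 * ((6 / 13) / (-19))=-0.01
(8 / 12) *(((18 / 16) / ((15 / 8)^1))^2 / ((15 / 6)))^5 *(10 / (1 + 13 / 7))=4408992 / 30517578125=0.00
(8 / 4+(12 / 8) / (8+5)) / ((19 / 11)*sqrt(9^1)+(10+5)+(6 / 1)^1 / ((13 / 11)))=605 / 7224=0.08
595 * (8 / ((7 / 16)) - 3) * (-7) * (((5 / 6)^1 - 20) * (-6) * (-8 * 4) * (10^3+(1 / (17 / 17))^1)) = 234521487200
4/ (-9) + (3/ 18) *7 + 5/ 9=23/ 18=1.28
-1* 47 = -47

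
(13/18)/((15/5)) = 13/54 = 0.24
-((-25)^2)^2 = -390625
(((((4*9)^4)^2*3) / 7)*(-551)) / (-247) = 245436561948672 / 91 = 2697105076359.03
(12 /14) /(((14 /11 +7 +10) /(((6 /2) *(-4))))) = -264 /469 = -0.56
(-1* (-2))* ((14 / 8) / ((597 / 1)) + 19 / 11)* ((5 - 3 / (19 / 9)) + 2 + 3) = 7408187 / 249546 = 29.69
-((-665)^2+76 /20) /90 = -368524 /75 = -4913.65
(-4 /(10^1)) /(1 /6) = -12 /5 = -2.40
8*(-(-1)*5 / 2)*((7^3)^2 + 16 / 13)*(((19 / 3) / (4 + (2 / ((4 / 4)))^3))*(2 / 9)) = 290596070 / 1053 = 275969.68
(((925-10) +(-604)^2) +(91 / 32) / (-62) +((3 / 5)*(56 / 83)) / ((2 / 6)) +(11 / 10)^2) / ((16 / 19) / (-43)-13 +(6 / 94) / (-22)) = -635970493305116387 / 22644682765600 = -28084.76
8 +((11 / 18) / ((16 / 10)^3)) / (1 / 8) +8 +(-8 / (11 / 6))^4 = 6405289519 / 16866432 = 379.77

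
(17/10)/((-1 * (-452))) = 17/4520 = 0.00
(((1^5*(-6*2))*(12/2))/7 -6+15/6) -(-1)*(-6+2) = -17.79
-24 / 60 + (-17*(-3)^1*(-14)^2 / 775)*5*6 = 59914 / 155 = 386.54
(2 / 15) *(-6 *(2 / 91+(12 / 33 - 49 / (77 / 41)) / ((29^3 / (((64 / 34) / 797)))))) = -29076000984 / 1653885037805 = -0.02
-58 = -58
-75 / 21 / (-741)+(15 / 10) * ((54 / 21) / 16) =20407 / 82992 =0.25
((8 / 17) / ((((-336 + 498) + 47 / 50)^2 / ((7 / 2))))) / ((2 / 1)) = 35000 / 1128351353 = 0.00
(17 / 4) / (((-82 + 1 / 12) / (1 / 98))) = -51 / 96334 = -0.00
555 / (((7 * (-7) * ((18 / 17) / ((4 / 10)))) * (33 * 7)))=-629 / 33957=-0.02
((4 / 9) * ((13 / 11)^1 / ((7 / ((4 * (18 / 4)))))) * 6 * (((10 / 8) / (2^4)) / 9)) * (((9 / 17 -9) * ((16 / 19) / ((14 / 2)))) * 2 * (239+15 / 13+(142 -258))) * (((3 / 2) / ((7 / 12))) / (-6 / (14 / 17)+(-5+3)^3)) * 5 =278899200 / 18628379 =14.97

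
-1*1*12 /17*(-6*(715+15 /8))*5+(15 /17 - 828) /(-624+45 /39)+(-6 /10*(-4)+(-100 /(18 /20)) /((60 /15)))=15156.83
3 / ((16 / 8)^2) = 3 / 4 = 0.75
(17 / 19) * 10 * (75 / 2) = 6375 / 19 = 335.53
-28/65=-0.43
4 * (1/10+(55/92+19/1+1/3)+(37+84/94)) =3757001/16215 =231.70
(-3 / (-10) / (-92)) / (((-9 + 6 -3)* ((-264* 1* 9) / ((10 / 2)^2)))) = -5 / 874368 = -0.00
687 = 687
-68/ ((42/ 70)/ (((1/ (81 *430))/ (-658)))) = 17/ 3437721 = 0.00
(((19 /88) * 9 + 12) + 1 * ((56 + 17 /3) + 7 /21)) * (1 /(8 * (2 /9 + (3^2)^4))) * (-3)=-180441 /41571904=-0.00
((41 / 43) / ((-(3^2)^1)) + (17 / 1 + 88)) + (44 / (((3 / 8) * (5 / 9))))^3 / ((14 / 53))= 12076744293638 / 338625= 35664065.84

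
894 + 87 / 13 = 11709 / 13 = 900.69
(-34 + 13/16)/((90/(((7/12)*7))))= -2891/1920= -1.51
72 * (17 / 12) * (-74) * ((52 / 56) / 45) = -16354 / 105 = -155.75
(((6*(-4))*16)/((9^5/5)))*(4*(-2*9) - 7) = 50560/19683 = 2.57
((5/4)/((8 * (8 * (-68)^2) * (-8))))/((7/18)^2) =-405/116006912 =-0.00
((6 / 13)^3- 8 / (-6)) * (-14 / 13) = -132104 / 85683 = -1.54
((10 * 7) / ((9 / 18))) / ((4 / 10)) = 350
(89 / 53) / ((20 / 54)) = 2403 / 530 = 4.53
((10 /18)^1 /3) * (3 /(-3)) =-5 /27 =-0.19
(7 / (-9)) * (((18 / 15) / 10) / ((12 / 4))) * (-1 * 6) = 14 / 75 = 0.19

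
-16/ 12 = -4/ 3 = -1.33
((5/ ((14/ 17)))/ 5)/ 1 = 17/ 14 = 1.21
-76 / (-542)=38 / 271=0.14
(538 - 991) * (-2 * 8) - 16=7232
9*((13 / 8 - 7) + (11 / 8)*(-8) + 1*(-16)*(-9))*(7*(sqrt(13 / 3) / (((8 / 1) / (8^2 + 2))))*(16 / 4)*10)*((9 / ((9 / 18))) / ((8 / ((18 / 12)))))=95519655*sqrt(39) / 32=18641251.70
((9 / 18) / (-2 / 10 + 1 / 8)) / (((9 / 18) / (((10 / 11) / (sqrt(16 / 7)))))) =-100 * sqrt(7) / 33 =-8.02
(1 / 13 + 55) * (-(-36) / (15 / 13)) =8592 / 5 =1718.40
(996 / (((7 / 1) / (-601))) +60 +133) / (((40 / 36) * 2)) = -1075041 / 28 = -38394.32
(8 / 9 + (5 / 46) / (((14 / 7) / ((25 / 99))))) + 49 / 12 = 11353 / 2277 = 4.99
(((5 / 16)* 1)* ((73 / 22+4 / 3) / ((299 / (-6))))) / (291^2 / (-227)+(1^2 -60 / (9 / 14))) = 1045335 / 16677703328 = 0.00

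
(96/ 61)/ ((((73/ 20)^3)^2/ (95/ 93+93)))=17907712000000/ 286173021912499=0.06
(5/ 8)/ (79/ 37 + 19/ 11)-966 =-12146381/ 12576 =-965.84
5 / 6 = 0.83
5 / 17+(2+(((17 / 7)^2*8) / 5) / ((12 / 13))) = 156403 / 12495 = 12.52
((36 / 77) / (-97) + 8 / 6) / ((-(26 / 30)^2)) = -2232600 / 1262261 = -1.77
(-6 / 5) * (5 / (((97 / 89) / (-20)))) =10680 / 97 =110.10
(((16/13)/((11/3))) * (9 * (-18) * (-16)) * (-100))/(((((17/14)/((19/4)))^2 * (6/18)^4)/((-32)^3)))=146034167434444800/41327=3533626138709.43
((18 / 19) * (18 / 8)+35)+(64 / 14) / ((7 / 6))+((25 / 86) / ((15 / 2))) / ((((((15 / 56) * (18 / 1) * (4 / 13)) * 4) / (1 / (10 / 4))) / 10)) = 266392547 / 6485346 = 41.08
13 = 13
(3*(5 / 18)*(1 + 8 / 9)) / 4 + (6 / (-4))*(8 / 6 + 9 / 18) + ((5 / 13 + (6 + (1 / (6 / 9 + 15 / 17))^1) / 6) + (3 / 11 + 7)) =15637607 / 2440152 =6.41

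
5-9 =-4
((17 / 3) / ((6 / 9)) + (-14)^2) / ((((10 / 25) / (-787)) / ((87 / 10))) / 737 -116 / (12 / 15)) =-20638816077 / 14633879378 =-1.41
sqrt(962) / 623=0.05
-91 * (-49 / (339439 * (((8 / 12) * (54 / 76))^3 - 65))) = -30584281 / 151086335534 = -0.00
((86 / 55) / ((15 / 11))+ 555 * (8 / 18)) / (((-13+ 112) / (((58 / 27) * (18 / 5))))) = 2155976 / 111375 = 19.36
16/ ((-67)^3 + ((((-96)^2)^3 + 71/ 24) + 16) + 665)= 384/ 18786179750807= 0.00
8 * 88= 704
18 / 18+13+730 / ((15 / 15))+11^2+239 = 1104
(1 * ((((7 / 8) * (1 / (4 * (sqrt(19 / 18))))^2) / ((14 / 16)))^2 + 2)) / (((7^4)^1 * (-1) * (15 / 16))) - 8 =-416091569 / 52005660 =-8.00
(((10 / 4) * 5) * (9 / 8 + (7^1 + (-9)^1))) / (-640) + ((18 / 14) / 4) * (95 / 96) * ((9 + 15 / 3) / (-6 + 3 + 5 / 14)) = -126385 / 75776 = -1.67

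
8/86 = 4/43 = 0.09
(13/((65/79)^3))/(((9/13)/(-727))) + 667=-23841.67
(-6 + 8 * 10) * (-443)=-32782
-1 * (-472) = 472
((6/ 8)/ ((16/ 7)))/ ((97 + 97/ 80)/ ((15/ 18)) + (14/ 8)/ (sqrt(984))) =1522097325/ 546702445844- 91875 * sqrt(246)/ 1093404891688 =0.00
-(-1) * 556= 556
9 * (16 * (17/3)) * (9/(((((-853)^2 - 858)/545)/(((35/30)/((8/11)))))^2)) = 89814122475/8450672256016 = 0.01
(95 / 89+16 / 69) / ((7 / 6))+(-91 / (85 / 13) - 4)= -20466637 / 1217965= -16.80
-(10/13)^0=-1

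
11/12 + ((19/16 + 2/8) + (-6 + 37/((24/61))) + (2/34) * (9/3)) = 73907/816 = 90.57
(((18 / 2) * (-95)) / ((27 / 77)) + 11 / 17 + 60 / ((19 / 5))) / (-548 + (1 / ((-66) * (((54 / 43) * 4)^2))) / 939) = 2261909298680064 / 511799799521003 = 4.42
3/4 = 0.75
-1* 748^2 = -559504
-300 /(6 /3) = -150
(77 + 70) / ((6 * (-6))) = -49 / 12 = -4.08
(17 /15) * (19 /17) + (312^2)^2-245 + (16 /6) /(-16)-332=94758537601 /10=9475853760.10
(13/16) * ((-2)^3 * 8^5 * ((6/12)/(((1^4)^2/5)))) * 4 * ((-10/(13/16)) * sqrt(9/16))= 19660800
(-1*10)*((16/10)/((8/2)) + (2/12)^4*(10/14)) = -18169/4536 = -4.01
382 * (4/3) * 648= 330048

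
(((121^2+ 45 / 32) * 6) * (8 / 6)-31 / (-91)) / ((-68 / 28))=-42638811 / 884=-48233.95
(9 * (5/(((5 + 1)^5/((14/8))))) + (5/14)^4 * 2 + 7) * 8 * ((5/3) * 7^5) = 2045365945/1296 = 1578214.46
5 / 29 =0.17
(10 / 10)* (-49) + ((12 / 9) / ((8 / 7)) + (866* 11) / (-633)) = -79609 / 1266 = -62.88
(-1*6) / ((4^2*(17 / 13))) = -39 / 136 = -0.29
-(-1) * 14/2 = 7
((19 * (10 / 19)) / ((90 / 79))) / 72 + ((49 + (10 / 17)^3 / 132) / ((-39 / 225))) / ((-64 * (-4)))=-14311687123 / 14568263424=-0.98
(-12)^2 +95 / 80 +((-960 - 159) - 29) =-16045 / 16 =-1002.81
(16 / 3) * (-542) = -2890.67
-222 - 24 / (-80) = -2217 / 10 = -221.70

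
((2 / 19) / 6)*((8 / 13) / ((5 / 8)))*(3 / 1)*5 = 64 / 247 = 0.26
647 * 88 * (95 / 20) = 270446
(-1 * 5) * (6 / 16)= -15 / 8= -1.88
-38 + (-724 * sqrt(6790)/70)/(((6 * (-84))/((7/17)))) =-38 + 181 * sqrt(6790)/21420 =-37.30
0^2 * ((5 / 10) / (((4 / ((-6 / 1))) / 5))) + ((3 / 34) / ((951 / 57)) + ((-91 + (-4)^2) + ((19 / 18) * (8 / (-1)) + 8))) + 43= -3146663 / 97002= -32.44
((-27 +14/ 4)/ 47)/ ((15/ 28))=-14/ 15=-0.93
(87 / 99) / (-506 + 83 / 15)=-145 / 82577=-0.00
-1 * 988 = -988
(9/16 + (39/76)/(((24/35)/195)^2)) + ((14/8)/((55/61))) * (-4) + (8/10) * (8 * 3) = 11104925561/267520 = 41510.64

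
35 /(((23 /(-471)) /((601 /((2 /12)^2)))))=-356669460 /23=-15507367.83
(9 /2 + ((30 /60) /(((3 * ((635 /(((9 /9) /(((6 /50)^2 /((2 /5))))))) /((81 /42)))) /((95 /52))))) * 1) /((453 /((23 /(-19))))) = -9623821 /795768792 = -0.01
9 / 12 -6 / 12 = 1 / 4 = 0.25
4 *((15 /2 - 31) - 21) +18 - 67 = -227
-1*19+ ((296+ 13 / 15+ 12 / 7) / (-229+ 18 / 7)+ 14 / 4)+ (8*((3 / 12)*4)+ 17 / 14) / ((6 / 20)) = 4625161 / 332850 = 13.90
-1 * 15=-15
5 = 5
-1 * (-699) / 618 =233 / 206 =1.13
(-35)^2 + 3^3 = 1252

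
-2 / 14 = -1 / 7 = -0.14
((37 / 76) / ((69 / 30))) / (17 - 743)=-185 / 634524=-0.00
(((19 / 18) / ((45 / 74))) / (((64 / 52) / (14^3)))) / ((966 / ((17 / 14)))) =1087541 / 223560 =4.86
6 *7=42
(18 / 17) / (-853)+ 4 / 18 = 28840 / 130509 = 0.22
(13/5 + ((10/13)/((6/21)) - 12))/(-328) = 109/5330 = 0.02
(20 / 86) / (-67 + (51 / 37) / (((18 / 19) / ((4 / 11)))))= -12210 / 3489923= -0.00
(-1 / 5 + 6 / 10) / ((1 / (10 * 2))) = 8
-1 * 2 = -2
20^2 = 400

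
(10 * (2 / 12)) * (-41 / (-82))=5 / 6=0.83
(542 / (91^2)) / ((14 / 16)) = 4336 / 57967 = 0.07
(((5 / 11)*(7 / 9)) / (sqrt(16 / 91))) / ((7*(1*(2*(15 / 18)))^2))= sqrt(91) / 220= 0.04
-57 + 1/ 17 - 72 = -2192/ 17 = -128.94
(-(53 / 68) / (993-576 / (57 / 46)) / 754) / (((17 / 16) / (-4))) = 8056 / 1093343355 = 0.00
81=81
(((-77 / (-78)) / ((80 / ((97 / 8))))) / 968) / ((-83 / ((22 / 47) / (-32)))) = 0.00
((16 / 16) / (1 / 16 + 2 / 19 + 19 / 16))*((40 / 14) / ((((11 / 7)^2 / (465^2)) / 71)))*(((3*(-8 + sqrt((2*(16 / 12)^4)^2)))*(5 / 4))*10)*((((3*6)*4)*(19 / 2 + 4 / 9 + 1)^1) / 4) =-6078249465400000 / 37389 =-162567853256.31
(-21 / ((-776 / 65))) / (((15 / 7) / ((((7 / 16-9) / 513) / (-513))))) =0.00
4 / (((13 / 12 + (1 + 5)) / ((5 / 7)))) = 48 / 119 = 0.40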